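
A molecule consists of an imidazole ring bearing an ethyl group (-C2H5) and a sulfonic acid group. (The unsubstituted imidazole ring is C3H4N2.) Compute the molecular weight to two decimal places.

176.19 g/mol

Atom tally by fragment:
  imidazole ring core → C:3 H:4 N:2
  (− 2 ring H displaced by substituents)
  + C2H5 → C:2 H:5
  + SO3H → S:1 O:3 H:1
Element totals:
  C: 5
  H: 8
  N: 2
  O: 3
  S: 1
Molecular formula: C5H8N2O3S.
  M = 5(12.011) + 8(1.008) + 2(14.007) + 3(15.999) + 32.06
    = 60.055 + 8.064 + 28.014 + 47.997 + 32.060 = 176.190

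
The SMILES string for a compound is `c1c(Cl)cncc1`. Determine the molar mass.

113.54 g/mol

Atom tally by fragment:
  pyridine ring core → C:5 H:5 N:1
  (− 1 ring H displaced by substituents)
  + Cl → Cl:1
Element totals:
  C: 5
  H: 4
  Cl: 1
  N: 1
Molecular formula: C5H4ClN.
  M = 5(12.011) + 4(1.008) + 35.45 + 14.007
    = 60.055 + 4.032 + 35.450 + 14.007 = 113.544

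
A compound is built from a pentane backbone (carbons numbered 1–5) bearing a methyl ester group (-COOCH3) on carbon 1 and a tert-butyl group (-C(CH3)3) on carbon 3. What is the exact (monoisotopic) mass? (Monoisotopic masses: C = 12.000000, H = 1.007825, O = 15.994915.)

186.1620

Atom tally by fragment:
  CH3OOCCH2 → C:3 H:5 O:2
  CH2 → C:1 H:2
  CH(C(CH3)3) → C:5 H:10
  CH2 → C:1 H:2
  CH3 → C:1 H:3
Element totals:
  C: 11
  H: 22
  O: 2
Molecular formula: C11H22O2.
  M = 11(12.0) + 22(1.007825) + 2(15.994915)
    = 132.000000 + 22.172150 + 31.989830 = 186.161980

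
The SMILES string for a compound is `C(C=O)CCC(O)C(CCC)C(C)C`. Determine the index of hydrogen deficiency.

Atom tally by fragment:
  OHCCH2 → C:2 H:3 O:1
  CH2 → C:1 H:2
  CH2 → C:1 H:2
  CH(OH) → C:1 H:2 O:1
  CH(CH2CH2CH3) → C:4 H:8
  CH(CH3) → C:2 H:4
  CH3 → C:1 H:3
Element totals:
  C: 12
  H: 24
  O: 2
Molecular formula: C12H24O2.
DoU = (2C + 2 + N − H − X) / 2 = (2·12 + 2 + 0 − 24 − 0) / 2 = 1.

1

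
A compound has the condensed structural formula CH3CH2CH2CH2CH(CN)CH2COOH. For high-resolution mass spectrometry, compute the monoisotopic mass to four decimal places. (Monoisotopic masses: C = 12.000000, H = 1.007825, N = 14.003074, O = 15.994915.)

155.0946

Atom tally by fragment:
  CH3 → C:1 H:3
  CH2 → C:1 H:2
  CH2 → C:1 H:2
  CH2 → C:1 H:2
  CH(CN) → C:2 H:1 N:1
  CH2COOH → C:2 H:3 O:2
Element totals:
  C: 8
  H: 13
  N: 1
  O: 2
Molecular formula: C8H13NO2.
  M = 8(12.0) + 13(1.007825) + 14.003074 + 2(15.994915)
    = 96.000000 + 13.101725 + 14.003074 + 31.989830 = 155.094629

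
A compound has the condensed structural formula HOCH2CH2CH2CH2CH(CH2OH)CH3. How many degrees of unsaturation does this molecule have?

0

Element totals:
  C: 7
  H: 16
  O: 2
Molecular formula: C7H16O2.
DoU = (2C + 2 + N − H − X) / 2 = (2·7 + 2 + 0 − 16 − 0) / 2 = 0.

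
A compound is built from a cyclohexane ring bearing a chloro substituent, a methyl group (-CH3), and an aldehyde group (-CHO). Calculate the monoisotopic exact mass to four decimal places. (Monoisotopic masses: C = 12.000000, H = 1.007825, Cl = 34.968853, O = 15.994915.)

Atom tally by fragment:
  cyclohexane ring core → C:6 H:12
  (− 3 ring H displaced by substituents)
  + Cl → Cl:1
  + CH3 → C:1 H:3
  + CHO → C:1 H:1 O:1
Element totals:
  C: 8
  H: 13
  Cl: 1
  O: 1
Molecular formula: C8H13ClO.
  M = 8(12.0) + 13(1.007825) + 34.968853 + 15.994915
    = 96.000000 + 13.101725 + 34.968853 + 15.994915 = 160.065493

160.0655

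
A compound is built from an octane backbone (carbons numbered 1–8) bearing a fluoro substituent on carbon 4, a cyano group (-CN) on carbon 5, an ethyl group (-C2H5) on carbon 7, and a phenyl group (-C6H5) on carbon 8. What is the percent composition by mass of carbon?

Atom tally by fragment:
  CH3 → C:1 H:3
  CH2 → C:1 H:2
  CH2 → C:1 H:2
  CH(F) → C:1 H:1 F:1
  CH(CN) → C:2 H:1 N:1
  CH2 → C:1 H:2
  CH(C2H5) → C:3 H:6
  CH2C6H5 → C:7 H:7
Element totals:
  C: 17
  H: 24
  F: 1
  N: 1
Molecular formula: C17H24FN.
Molar mass = 261.384 g/mol.
Mass from C: 17 × 12.011 = 204.187 g/mol.
%C = 204.187 / 261.384 × 100 = 78.12%.

78.12%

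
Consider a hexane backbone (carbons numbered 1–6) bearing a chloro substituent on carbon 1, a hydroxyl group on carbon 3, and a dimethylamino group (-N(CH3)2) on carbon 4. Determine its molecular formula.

Atom tally by fragment:
  ClCH2 → C:1 H:2 Cl:1
  CH2 → C:1 H:2
  CH(OH) → C:1 H:2 O:1
  CH(N(CH3)2) → C:3 H:7 N:1
  CH2 → C:1 H:2
  CH3 → C:1 H:3
Element totals:
  C: 8
  H: 18
  Cl: 1
  N: 1
  O: 1

C8H18ClNO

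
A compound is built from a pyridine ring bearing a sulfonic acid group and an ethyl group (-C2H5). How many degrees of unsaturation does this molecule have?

4

Atom tally by fragment:
  pyridine ring core → C:5 H:5 N:1
  (− 2 ring H displaced by substituents)
  + SO3H → S:1 O:3 H:1
  + C2H5 → C:2 H:5
Element totals:
  C: 7
  H: 9
  N: 1
  O: 3
  S: 1
Molecular formula: C7H9NO3S.
DoU = (2C + 2 + N − H − X) / 2 = (2·7 + 2 + 1 − 9 − 0) / 2 = 4.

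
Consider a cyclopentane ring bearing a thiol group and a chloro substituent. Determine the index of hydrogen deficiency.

Atom tally by fragment:
  cyclopentane ring core → C:5 H:10
  (− 2 ring H displaced by substituents)
  + SH → S:1 H:1
  + Cl → Cl:1
Element totals:
  C: 5
  H: 9
  Cl: 1
  S: 1
Molecular formula: C5H9ClS.
DoU = (2C + 2 + N − H − X) / 2 = (2·5 + 2 + 0 − 9 − 1) / 2 = 1.

1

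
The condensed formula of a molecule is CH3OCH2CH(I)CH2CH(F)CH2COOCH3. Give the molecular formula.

Atom tally by fragment:
  CH3OCH2 → C:2 H:5 O:1
  CH(I) → C:1 H:1 I:1
  CH2 → C:1 H:2
  CH(F) → C:1 H:1 F:1
  CH2COOCH3 → C:3 H:5 O:2
Element totals:
  C: 8
  H: 14
  F: 1
  I: 1
  O: 3

C8H14FIO3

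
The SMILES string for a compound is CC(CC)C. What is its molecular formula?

Atom tally by fragment:
  CH3 → C:1 H:3
  CH(C2H5) → C:3 H:6
  CH3 → C:1 H:3
Element totals:
  C: 5
  H: 12

C5H12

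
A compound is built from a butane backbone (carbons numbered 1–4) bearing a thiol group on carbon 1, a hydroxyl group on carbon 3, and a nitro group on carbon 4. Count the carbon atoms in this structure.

Atom tally by fragment:
  HSCH2 → C:1 H:3 S:1
  CH2 → C:1 H:2
  CH(OH) → C:1 H:2 O:1
  CH2NO2 → C:1 H:2 N:1 O:2
Element totals:
  C: 4
  H: 9
  N: 1
  O: 3
  S: 1

4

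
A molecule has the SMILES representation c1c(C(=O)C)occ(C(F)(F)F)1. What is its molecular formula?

C7H5F3O2

Atom tally by fragment:
  furan ring core → C:4 H:4 O:1
  (− 2 ring H displaced by substituents)
  + COCH3 → C:2 H:3 O:1
  + CF3 → C:1 F:3
Element totals:
  C: 7
  H: 5
  F: 3
  O: 2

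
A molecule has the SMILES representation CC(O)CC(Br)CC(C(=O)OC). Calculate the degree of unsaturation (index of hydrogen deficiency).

Atom tally by fragment:
  CH3 → C:1 H:3
  CH(OH) → C:1 H:2 O:1
  CH2 → C:1 H:2
  CH(Br) → C:1 H:1 Br:1
  CH2 → C:1 H:2
  CH2COOCH3 → C:3 H:5 O:2
Element totals:
  C: 8
  H: 15
  Br: 1
  O: 3
Molecular formula: C8H15BrO3.
DoU = (2C + 2 + N − H − X) / 2 = (2·8 + 2 + 0 − 15 − 1) / 2 = 1.

1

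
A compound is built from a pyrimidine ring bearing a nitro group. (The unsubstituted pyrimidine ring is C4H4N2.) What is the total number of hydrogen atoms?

Atom tally by fragment:
  pyrimidine ring core → C:4 H:4 N:2
  (− 1 ring H displaced by substituents)
  + NO2 → N:1 O:2
Element totals:
  C: 4
  H: 3
  N: 3
  O: 2

3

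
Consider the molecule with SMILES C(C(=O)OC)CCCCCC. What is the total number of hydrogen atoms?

18

Atom tally by fragment:
  CH3OOCCH2 → C:3 H:5 O:2
  CH2 → C:1 H:2
  CH2 → C:1 H:2
  CH2 → C:1 H:2
  CH2 → C:1 H:2
  CH2 → C:1 H:2
  CH3 → C:1 H:3
Element totals:
  C: 9
  H: 18
  O: 2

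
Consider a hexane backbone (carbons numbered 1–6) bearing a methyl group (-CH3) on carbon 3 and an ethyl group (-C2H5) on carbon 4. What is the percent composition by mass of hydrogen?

15.72%

Atom tally by fragment:
  CH3 → C:1 H:3
  CH2 → C:1 H:2
  CH(CH3) → C:2 H:4
  CH(C2H5) → C:3 H:6
  CH2 → C:1 H:2
  CH3 → C:1 H:3
Element totals:
  C: 9
  H: 20
Molecular formula: C9H20.
Molar mass = 128.259 g/mol.
Mass from H: 20 × 1.008 = 20.160 g/mol.
%H = 20.160 / 128.259 × 100 = 15.72%.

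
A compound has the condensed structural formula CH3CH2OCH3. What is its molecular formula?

C3H8O

Atom tally by fragment:
  CH3 → C:1 H:3
  CH2OCH3 → C:2 H:5 O:1
Element totals:
  C: 3
  H: 8
  O: 1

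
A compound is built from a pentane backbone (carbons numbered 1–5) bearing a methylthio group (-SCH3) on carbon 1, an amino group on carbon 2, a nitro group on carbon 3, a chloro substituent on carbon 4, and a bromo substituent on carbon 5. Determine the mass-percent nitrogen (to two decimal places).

Atom tally by fragment:
  CH3SCH2 → C:2 H:5 S:1
  CH(NH2) → C:1 H:3 N:1
  CH(NO2) → C:1 H:1 N:1 O:2
  CH(Cl) → C:1 H:1 Cl:1
  CH2Br → C:1 H:2 Br:1
Element totals:
  C: 6
  H: 12
  Br: 1
  Cl: 1
  N: 2
  O: 2
  S: 1
Molecular formula: C6H12BrClN2O2S.
Molar mass = 291.588 g/mol.
Mass from N: 2 × 14.007 = 28.014 g/mol.
%N = 28.014 / 291.588 × 100 = 9.61%.

9.61%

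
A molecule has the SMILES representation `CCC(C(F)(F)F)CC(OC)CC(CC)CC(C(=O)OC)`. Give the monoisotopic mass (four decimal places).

Atom tally by fragment:
  CH3 → C:1 H:3
  CH2 → C:1 H:2
  CH(CF3) → C:2 H:1 F:3
  CH2 → C:1 H:2
  CH(OCH3) → C:2 H:4 O:1
  CH2 → C:1 H:2
  CH(C2H5) → C:3 H:6
  CH2 → C:1 H:2
  CH2COOCH3 → C:3 H:5 O:2
Element totals:
  C: 15
  H: 27
  F: 3
  O: 3
Molecular formula: C15H27F3O3.
  M = 15(12.0) + 27(1.007825) + 3(18.998403) + 3(15.994915)
    = 180.000000 + 27.211275 + 56.995209 + 47.984745 = 312.191229

312.1912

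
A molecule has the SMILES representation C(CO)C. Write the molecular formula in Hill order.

C3H8O

Atom tally by fragment:
  HOCH2CH2 → C:2 H:5 O:1
  CH3 → C:1 H:3
Element totals:
  C: 3
  H: 8
  O: 1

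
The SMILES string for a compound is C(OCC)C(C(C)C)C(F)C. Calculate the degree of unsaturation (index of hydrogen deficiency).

0

Atom tally by fragment:
  C2H5OCH2 → C:3 H:7 O:1
  CH(CH(CH3)2) → C:4 H:8
  CH(F) → C:1 H:1 F:1
  CH3 → C:1 H:3
Element totals:
  C: 9
  H: 19
  F: 1
  O: 1
Molecular formula: C9H19FO.
DoU = (2C + 2 + N − H − X) / 2 = (2·9 + 2 + 0 − 19 − 1) / 2 = 0.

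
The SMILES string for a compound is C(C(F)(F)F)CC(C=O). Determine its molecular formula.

C5H7F3O

Atom tally by fragment:
  F3CCH2 → C:2 H:2 F:3
  CH2 → C:1 H:2
  CH2CHO → C:2 H:3 O:1
Element totals:
  C: 5
  H: 7
  F: 3
  O: 1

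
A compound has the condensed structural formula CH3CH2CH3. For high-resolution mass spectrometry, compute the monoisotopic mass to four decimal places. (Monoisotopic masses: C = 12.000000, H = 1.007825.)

Element totals:
  C: 3
  H: 8
Molecular formula: C3H8.
  M = 3(12.0) + 8(1.007825)
    = 36.000000 + 8.062600 = 44.062600

44.0626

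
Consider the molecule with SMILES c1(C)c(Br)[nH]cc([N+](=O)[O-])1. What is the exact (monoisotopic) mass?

Atom tally by fragment:
  pyrrole ring core → C:4 H:5 N:1
  (− 3 ring H displaced by substituents)
  + CH3 → C:1 H:3
  + Br → Br:1
  + NO2 → N:1 O:2
Element totals:
  C: 5
  H: 5
  Br: 1
  N: 2
  O: 2
Molecular formula: C5H5BrN2O2.
  M = 5(12.0) + 5(1.007825) + 78.918338 + 2(14.003074) + 2(15.994915)
    = 60.000000 + 5.039125 + 78.918338 + 28.006148 + 31.989830 = 203.953441

203.9534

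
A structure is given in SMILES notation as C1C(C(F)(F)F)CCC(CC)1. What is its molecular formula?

Atom tally by fragment:
  cyclopentane ring core → C:5 H:10
  (− 2 ring H displaced by substituents)
  + CF3 → C:1 F:3
  + C2H5 → C:2 H:5
Element totals:
  C: 8
  H: 13
  F: 3

C8H13F3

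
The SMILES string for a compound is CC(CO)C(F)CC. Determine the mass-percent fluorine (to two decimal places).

15.81%

Atom tally by fragment:
  CH3 → C:1 H:3
  CH(CH2OH) → C:2 H:4 O:1
  CH(F) → C:1 H:1 F:1
  CH2 → C:1 H:2
  CH3 → C:1 H:3
Element totals:
  C: 6
  H: 13
  F: 1
  O: 1
Molecular formula: C6H13FO.
Molar mass = 120.167 g/mol.
Mass from F: 1 × 18.998 = 18.998 g/mol.
%F = 18.998 / 120.167 × 100 = 15.81%.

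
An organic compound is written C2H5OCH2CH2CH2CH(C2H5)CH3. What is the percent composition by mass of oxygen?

11.09%

Element totals:
  C: 9
  H: 20
  O: 1
Molecular formula: C9H20O.
Molar mass = 144.258 g/mol.
Mass from O: 1 × 15.999 = 15.999 g/mol.
%O = 15.999 / 144.258 × 100 = 11.09%.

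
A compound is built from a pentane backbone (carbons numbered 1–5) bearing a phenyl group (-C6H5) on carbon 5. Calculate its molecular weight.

Atom tally by fragment:
  CH3 → C:1 H:3
  CH2 → C:1 H:2
  CH2 → C:1 H:2
  CH2 → C:1 H:2
  CH2C6H5 → C:7 H:7
Element totals:
  C: 11
  H: 16
Molecular formula: C11H16.
  M = 11(12.011) + 16(1.008)
    = 132.121 + 16.128 = 148.249

148.25 g/mol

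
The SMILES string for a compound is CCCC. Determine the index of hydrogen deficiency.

Atom tally by fragment:
  CH3 → C:1 H:3
  CH2 → C:1 H:2
  CH2 → C:1 H:2
  CH3 → C:1 H:3
Element totals:
  C: 4
  H: 10
Molecular formula: C4H10.
DoU = (2C + 2 + N − H − X) / 2 = (2·4 + 2 + 0 − 10 − 0) / 2 = 0.

0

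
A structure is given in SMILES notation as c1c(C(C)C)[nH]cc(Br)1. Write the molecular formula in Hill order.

C7H10BrN

Atom tally by fragment:
  pyrrole ring core → C:4 H:5 N:1
  (− 2 ring H displaced by substituents)
  + CH(CH3)2 → C:3 H:7
  + Br → Br:1
Element totals:
  C: 7
  H: 10
  Br: 1
  N: 1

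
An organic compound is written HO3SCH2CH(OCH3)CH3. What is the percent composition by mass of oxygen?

41.51%

Element totals:
  C: 4
  H: 10
  O: 4
  S: 1
Molecular formula: C4H10O4S.
Molar mass = 154.180 g/mol.
Mass from O: 4 × 15.999 = 63.996 g/mol.
%O = 63.996 / 154.180 × 100 = 41.51%.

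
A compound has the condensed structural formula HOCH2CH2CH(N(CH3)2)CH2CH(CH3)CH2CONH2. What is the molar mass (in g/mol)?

Element totals:
  C: 10
  H: 22
  N: 2
  O: 2
Molecular formula: C10H22N2O2.
  M = 10(12.011) + 22(1.008) + 2(14.007) + 2(15.999)
    = 120.110 + 22.176 + 28.014 + 31.998 = 202.298

202.30 g/mol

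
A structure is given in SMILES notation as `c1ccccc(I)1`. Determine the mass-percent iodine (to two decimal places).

62.20%

Atom tally by fragment:
  benzene ring core → C:6 H:6
  (− 1 ring H displaced by substituents)
  + I → I:1
Element totals:
  C: 6
  H: 5
  I: 1
Molecular formula: C6H5I.
Molar mass = 204.010 g/mol.
Mass from I: 1 × 126.904 = 126.904 g/mol.
%I = 126.904 / 204.010 × 100 = 62.20%.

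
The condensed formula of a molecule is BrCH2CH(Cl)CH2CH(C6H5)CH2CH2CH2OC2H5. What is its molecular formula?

C15H22BrClO

Element totals:
  C: 15
  H: 22
  Br: 1
  Cl: 1
  O: 1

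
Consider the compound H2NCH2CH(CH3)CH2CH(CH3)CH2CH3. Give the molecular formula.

Element totals:
  C: 8
  H: 19
  N: 1

C8H19N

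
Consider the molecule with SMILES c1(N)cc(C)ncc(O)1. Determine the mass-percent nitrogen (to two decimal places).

22.57%

Atom tally by fragment:
  pyridine ring core → C:5 H:5 N:1
  (− 3 ring H displaced by substituents)
  + NH2 → N:1 H:2
  + CH3 → C:1 H:3
  + OH → O:1 H:1
Element totals:
  C: 6
  H: 8
  N: 2
  O: 1
Molecular formula: C6H8N2O.
Molar mass = 124.143 g/mol.
Mass from N: 2 × 14.007 = 28.014 g/mol.
%N = 28.014 / 124.143 × 100 = 22.57%.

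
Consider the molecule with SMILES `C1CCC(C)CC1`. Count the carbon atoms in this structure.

7

Atom tally by fragment:
  cyclohexane ring core → C:6 H:12
  (− 1 ring H displaced by substituents)
  + CH3 → C:1 H:3
Element totals:
  C: 7
  H: 14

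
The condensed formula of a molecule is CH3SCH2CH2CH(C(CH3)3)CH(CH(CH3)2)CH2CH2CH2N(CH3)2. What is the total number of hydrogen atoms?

37

Element totals:
  C: 17
  H: 37
  N: 1
  S: 1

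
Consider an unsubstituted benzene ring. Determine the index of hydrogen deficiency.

Atom tally by fragment:
  benzene ring core → C:6 H:6
Element totals:
  C: 6
  H: 6
Molecular formula: C6H6.
DoU = (2C + 2 + N − H − X) / 2 = (2·6 + 2 + 0 − 6 − 0) / 2 = 4.

4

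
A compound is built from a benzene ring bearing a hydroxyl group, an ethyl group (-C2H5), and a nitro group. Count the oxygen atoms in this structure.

Atom tally by fragment:
  benzene ring core → C:6 H:6
  (− 3 ring H displaced by substituents)
  + OH → O:1 H:1
  + C2H5 → C:2 H:5
  + NO2 → N:1 O:2
Element totals:
  C: 8
  H: 9
  N: 1
  O: 3

3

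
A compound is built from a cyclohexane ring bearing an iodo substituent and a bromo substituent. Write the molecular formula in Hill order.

C6H10BrI

Atom tally by fragment:
  cyclohexane ring core → C:6 H:12
  (− 2 ring H displaced by substituents)
  + I → I:1
  + Br → Br:1
Element totals:
  C: 6
  H: 10
  Br: 1
  I: 1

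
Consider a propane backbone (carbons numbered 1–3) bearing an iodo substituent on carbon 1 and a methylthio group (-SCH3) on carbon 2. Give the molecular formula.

C4H9IS

Atom tally by fragment:
  ICH2 → C:1 H:2 I:1
  CH(SCH3) → C:2 H:4 S:1
  CH3 → C:1 H:3
Element totals:
  C: 4
  H: 9
  I: 1
  S: 1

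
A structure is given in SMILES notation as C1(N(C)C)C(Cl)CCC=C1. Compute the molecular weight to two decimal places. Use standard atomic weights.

Atom tally by fragment:
  cyclohexene ring core → C:6 H:10
  (− 2 ring H displaced by substituents)
  + N(CH3)2 → N:1 C:2 H:6
  + Cl → Cl:1
Element totals:
  C: 8
  H: 14
  Cl: 1
  N: 1
Molecular formula: C8H14ClN.
  M = 8(12.011) + 14(1.008) + 35.45 + 14.007
    = 96.088 + 14.112 + 35.450 + 14.007 = 159.657

159.66 g/mol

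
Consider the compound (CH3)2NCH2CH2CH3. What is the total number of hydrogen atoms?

Element totals:
  C: 5
  H: 13
  N: 1

13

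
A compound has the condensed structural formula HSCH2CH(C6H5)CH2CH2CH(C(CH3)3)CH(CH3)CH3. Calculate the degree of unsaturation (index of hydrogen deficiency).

Element totals:
  C: 18
  H: 30
  S: 1
Molecular formula: C18H30S.
DoU = (2C + 2 + N − H − X) / 2 = (2·18 + 2 + 0 − 30 − 0) / 2 = 4.

4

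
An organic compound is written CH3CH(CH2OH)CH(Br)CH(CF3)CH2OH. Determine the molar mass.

265.07 g/mol

Element totals:
  C: 7
  H: 12
  Br: 1
  F: 3
  O: 2
Molecular formula: C7H12BrF3O2.
  M = 7(12.011) + 12(1.008) + 79.904 + 3(18.998) + 2(15.999)
    = 84.077 + 12.096 + 79.904 + 56.994 + 31.998 = 265.069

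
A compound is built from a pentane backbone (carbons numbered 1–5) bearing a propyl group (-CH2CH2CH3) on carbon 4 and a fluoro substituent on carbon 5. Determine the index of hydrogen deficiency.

0

Atom tally by fragment:
  CH3 → C:1 H:3
  CH2 → C:1 H:2
  CH2 → C:1 H:2
  CH(CH2CH2CH3) → C:4 H:8
  CH2F → C:1 H:2 F:1
Element totals:
  C: 8
  H: 17
  F: 1
Molecular formula: C8H17F.
DoU = (2C + 2 + N − H − X) / 2 = (2·8 + 2 + 0 − 17 − 1) / 2 = 0.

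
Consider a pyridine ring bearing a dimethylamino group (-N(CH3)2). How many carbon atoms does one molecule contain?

7

Atom tally by fragment:
  pyridine ring core → C:5 H:5 N:1
  (− 1 ring H displaced by substituents)
  + N(CH3)2 → N:1 C:2 H:6
Element totals:
  C: 7
  H: 10
  N: 2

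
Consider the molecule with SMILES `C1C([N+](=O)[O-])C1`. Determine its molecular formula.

C3H5NO2

Atom tally by fragment:
  cyclopropane ring core → C:3 H:6
  (− 1 ring H displaced by substituents)
  + NO2 → N:1 O:2
Element totals:
  C: 3
  H: 5
  N: 1
  O: 2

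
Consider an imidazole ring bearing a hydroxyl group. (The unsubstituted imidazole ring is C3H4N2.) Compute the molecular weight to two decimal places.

84.08 g/mol

Atom tally by fragment:
  imidazole ring core → C:3 H:4 N:2
  (− 1 ring H displaced by substituents)
  + OH → O:1 H:1
Element totals:
  C: 3
  H: 4
  N: 2
  O: 1
Molecular formula: C3H4N2O.
  M = 3(12.011) + 4(1.008) + 2(14.007) + 15.999
    = 36.033 + 4.032 + 28.014 + 15.999 = 84.078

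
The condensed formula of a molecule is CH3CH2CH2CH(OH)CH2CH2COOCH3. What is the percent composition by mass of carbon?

Atom tally by fragment:
  CH3 → C:1 H:3
  CH2 → C:1 H:2
  CH2 → C:1 H:2
  CH(OH) → C:1 H:2 O:1
  CH2 → C:1 H:2
  CH2COOCH3 → C:3 H:5 O:2
Element totals:
  C: 8
  H: 16
  O: 3
Molecular formula: C8H16O3.
Molar mass = 160.213 g/mol.
Mass from C: 8 × 12.011 = 96.088 g/mol.
%C = 96.088 / 160.213 × 100 = 59.98%.

59.98%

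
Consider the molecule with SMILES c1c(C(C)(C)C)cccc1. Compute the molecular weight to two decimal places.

134.22 g/mol

Atom tally by fragment:
  benzene ring core → C:6 H:6
  (− 1 ring H displaced by substituents)
  + C(CH3)3 → C:4 H:9
Element totals:
  C: 10
  H: 14
Molecular formula: C10H14.
  M = 10(12.011) + 14(1.008)
    = 120.110 + 14.112 = 134.222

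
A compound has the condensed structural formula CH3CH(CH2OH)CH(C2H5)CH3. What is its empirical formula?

Element totals:
  C: 7
  H: 16
  O: 1
Molecular formula: C7H16O.
gcd of subscripts (7, 16, 1) = 1, so the empirical formula equals the molecular formula.

C7H16O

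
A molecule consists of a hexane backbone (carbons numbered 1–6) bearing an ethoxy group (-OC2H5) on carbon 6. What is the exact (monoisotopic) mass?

Atom tally by fragment:
  CH3 → C:1 H:3
  CH2 → C:1 H:2
  CH2 → C:1 H:2
  CH2 → C:1 H:2
  CH2 → C:1 H:2
  CH2OC2H5 → C:3 H:7 O:1
Element totals:
  C: 8
  H: 18
  O: 1
Molecular formula: C8H18O.
  M = 8(12.0) + 18(1.007825) + 15.994915
    = 96.000000 + 18.140850 + 15.994915 = 130.135765

130.1358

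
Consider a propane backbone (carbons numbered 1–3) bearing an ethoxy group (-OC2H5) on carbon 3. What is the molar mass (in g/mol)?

88.15 g/mol

Atom tally by fragment:
  CH3 → C:1 H:3
  CH2 → C:1 H:2
  CH2OC2H5 → C:3 H:7 O:1
Element totals:
  C: 5
  H: 12
  O: 1
Molecular formula: C5H12O.
  M = 5(12.011) + 12(1.008) + 15.999
    = 60.055 + 12.096 + 15.999 = 88.150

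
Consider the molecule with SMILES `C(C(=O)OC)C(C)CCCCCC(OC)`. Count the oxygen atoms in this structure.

3

Atom tally by fragment:
  CH3OOCCH2 → C:3 H:5 O:2
  CH(CH3) → C:2 H:4
  CH2 → C:1 H:2
  CH2 → C:1 H:2
  CH2 → C:1 H:2
  CH2 → C:1 H:2
  CH2 → C:1 H:2
  CH2OCH3 → C:2 H:5 O:1
Element totals:
  C: 12
  H: 24
  O: 3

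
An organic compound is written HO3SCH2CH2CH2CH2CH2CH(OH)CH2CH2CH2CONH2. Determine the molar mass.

Element totals:
  C: 10
  H: 21
  N: 1
  O: 5
  S: 1
Molecular formula: C10H21NO5S.
  M = 10(12.011) + 21(1.008) + 14.007 + 5(15.999) + 32.06
    = 120.110 + 21.168 + 14.007 + 79.995 + 32.060 = 267.340

267.34 g/mol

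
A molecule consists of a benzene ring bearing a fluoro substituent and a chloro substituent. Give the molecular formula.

C6H4ClF

Atom tally by fragment:
  benzene ring core → C:6 H:6
  (− 2 ring H displaced by substituents)
  + F → F:1
  + Cl → Cl:1
Element totals:
  C: 6
  H: 4
  Cl: 1
  F: 1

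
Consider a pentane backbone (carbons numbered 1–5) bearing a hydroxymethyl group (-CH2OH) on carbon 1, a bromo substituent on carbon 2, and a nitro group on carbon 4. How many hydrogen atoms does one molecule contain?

Atom tally by fragment:
  HOCH2CH2 → C:2 H:5 O:1
  CH(Br) → C:1 H:1 Br:1
  CH2 → C:1 H:2
  CH(NO2) → C:1 H:1 N:1 O:2
  CH3 → C:1 H:3
Element totals:
  C: 6
  H: 12
  Br: 1
  N: 1
  O: 3

12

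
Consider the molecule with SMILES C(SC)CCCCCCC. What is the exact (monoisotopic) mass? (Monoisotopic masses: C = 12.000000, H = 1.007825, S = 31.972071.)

Atom tally by fragment:
  CH3SCH2 → C:2 H:5 S:1
  CH2 → C:1 H:2
  CH2 → C:1 H:2
  CH2 → C:1 H:2
  CH2 → C:1 H:2
  CH2 → C:1 H:2
  CH2 → C:1 H:2
  CH3 → C:1 H:3
Element totals:
  C: 9
  H: 20
  S: 1
Molecular formula: C9H20S.
  M = 9(12.0) + 20(1.007825) + 31.972071
    = 108.000000 + 20.156500 + 31.972071 = 160.128571

160.1286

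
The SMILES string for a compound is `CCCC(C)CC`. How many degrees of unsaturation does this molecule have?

Atom tally by fragment:
  CH3 → C:1 H:3
  CH2 → C:1 H:2
  CH2 → C:1 H:2
  CH(CH3) → C:2 H:4
  CH2 → C:1 H:2
  CH3 → C:1 H:3
Element totals:
  C: 7
  H: 16
Molecular formula: C7H16.
DoU = (2C + 2 + N − H − X) / 2 = (2·7 + 2 + 0 − 16 − 0) / 2 = 0.

0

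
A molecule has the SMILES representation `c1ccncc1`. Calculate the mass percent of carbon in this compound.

75.92%

Atom tally by fragment:
  pyridine ring core → C:5 H:5 N:1
Element totals:
  C: 5
  H: 5
  N: 1
Molecular formula: C5H5N.
Molar mass = 79.102 g/mol.
Mass from C: 5 × 12.011 = 60.055 g/mol.
%C = 60.055 / 79.102 × 100 = 75.92%.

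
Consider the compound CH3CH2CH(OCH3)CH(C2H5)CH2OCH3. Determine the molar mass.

160.26 g/mol

Element totals:
  C: 9
  H: 20
  O: 2
Molecular formula: C9H20O2.
  M = 9(12.011) + 20(1.008) + 2(15.999)
    = 108.099 + 20.160 + 31.998 = 160.257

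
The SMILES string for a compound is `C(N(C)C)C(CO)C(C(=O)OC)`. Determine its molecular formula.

C8H17NO3

Atom tally by fragment:
  (CH3)2NCH2 → C:3 H:8 N:1
  CH(CH2OH) → C:2 H:4 O:1
  CH2COOCH3 → C:3 H:5 O:2
Element totals:
  C: 8
  H: 17
  N: 1
  O: 3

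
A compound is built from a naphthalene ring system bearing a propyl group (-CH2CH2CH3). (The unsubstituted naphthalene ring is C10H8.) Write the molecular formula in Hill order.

Atom tally by fragment:
  naphthalene ring system core → C:10 H:8
  (− 1 ring H displaced by substituents)
  + CH2CH2CH3 → C:3 H:7
Element totals:
  C: 13
  H: 14

C13H14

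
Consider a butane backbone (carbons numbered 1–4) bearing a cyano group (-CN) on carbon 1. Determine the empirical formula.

Atom tally by fragment:
  NCCH2 → C:2 H:2 N:1
  CH2 → C:1 H:2
  CH2 → C:1 H:2
  CH3 → C:1 H:3
Element totals:
  C: 5
  H: 9
  N: 1
Molecular formula: C5H9N.
gcd of subscripts (5, 9, 1) = 1, so the empirical formula equals the molecular formula.

C5H9N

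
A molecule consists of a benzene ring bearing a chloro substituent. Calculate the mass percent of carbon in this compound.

64.03%

Atom tally by fragment:
  benzene ring core → C:6 H:6
  (− 1 ring H displaced by substituents)
  + Cl → Cl:1
Element totals:
  C: 6
  H: 5
  Cl: 1
Molecular formula: C6H5Cl.
Molar mass = 112.556 g/mol.
Mass from C: 6 × 12.011 = 72.066 g/mol.
%C = 72.066 / 112.556 × 100 = 64.03%.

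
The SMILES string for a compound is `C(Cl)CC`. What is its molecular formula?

Atom tally by fragment:
  ClCH2 → C:1 H:2 Cl:1
  CH2 → C:1 H:2
  CH3 → C:1 H:3
Element totals:
  C: 3
  H: 7
  Cl: 1

C3H7Cl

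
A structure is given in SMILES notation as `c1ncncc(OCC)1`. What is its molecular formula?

C6H8N2O

Atom tally by fragment:
  pyrimidine ring core → C:4 H:4 N:2
  (− 1 ring H displaced by substituents)
  + OC2H5 → C:2 H:5 O:1
Element totals:
  C: 6
  H: 8
  N: 2
  O: 1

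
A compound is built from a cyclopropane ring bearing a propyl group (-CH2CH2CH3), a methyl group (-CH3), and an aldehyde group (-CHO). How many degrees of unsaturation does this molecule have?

Atom tally by fragment:
  cyclopropane ring core → C:3 H:6
  (− 3 ring H displaced by substituents)
  + CH2CH2CH3 → C:3 H:7
  + CH3 → C:1 H:3
  + CHO → C:1 H:1 O:1
Element totals:
  C: 8
  H: 14
  O: 1
Molecular formula: C8H14O.
DoU = (2C + 2 + N − H − X) / 2 = (2·8 + 2 + 0 − 14 − 0) / 2 = 2.

2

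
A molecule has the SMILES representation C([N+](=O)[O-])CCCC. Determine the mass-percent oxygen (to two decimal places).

27.31%

Atom tally by fragment:
  O2NCH2 → C:1 H:2 N:1 O:2
  CH2 → C:1 H:2
  CH2 → C:1 H:2
  CH2 → C:1 H:2
  CH3 → C:1 H:3
Element totals:
  C: 5
  H: 11
  N: 1
  O: 2
Molecular formula: C5H11NO2.
Molar mass = 117.148 g/mol.
Mass from O: 2 × 15.999 = 31.998 g/mol.
%O = 31.998 / 117.148 × 100 = 27.31%.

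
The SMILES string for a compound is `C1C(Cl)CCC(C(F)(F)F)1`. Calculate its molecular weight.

172.57 g/mol

Atom tally by fragment:
  cyclopentane ring core → C:5 H:10
  (− 2 ring H displaced by substituents)
  + Cl → Cl:1
  + CF3 → C:1 F:3
Element totals:
  C: 6
  H: 8
  Cl: 1
  F: 3
Molecular formula: C6H8ClF3.
  M = 6(12.011) + 8(1.008) + 35.45 + 3(18.998)
    = 72.066 + 8.064 + 35.450 + 56.994 = 172.574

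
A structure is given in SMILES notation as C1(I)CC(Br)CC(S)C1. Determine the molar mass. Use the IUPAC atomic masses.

321.01 g/mol

Atom tally by fragment:
  cyclohexane ring core → C:6 H:12
  (− 3 ring H displaced by substituents)
  + I → I:1
  + Br → Br:1
  + SH → S:1 H:1
Element totals:
  C: 6
  H: 10
  Br: 1
  I: 1
  S: 1
Molecular formula: C6H10BrIS.
  M = 6(12.011) + 10(1.008) + 79.904 + 126.904 + 32.06
    = 72.066 + 10.080 + 79.904 + 126.904 + 32.060 = 321.014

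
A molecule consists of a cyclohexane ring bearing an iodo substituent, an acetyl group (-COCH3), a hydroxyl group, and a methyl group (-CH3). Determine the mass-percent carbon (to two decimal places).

Atom tally by fragment:
  cyclohexane ring core → C:6 H:12
  (− 4 ring H displaced by substituents)
  + I → I:1
  + COCH3 → C:2 H:3 O:1
  + OH → O:1 H:1
  + CH3 → C:1 H:3
Element totals:
  C: 9
  H: 15
  I: 1
  O: 2
Molecular formula: C9H15IO2.
Molar mass = 282.121 g/mol.
Mass from C: 9 × 12.011 = 108.099 g/mol.
%C = 108.099 / 282.121 × 100 = 38.32%.

38.32%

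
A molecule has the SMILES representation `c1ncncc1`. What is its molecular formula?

C4H4N2

Atom tally by fragment:
  pyrimidine ring core → C:4 H:4 N:2
Element totals:
  C: 4
  H: 4
  N: 2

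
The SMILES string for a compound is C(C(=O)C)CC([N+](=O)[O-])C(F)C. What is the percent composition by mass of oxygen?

Atom tally by fragment:
  CH3COCH2 → C:3 H:5 O:1
  CH2 → C:1 H:2
  CH(NO2) → C:1 H:1 N:1 O:2
  CH(F) → C:1 H:1 F:1
  CH3 → C:1 H:3
Element totals:
  C: 7
  H: 12
  F: 1
  N: 1
  O: 3
Molecular formula: C7H12FNO3.
Molar mass = 177.175 g/mol.
Mass from O: 3 × 15.999 = 47.997 g/mol.
%O = 47.997 / 177.175 × 100 = 27.09%.

27.09%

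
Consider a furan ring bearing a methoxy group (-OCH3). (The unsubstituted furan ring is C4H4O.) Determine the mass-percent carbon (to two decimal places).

Atom tally by fragment:
  furan ring core → C:4 H:4 O:1
  (− 1 ring H displaced by substituents)
  + OCH3 → C:1 H:3 O:1
Element totals:
  C: 5
  H: 6
  O: 2
Molecular formula: C5H6O2.
Molar mass = 98.101 g/mol.
Mass from C: 5 × 12.011 = 60.055 g/mol.
%C = 60.055 / 98.101 × 100 = 61.22%.

61.22%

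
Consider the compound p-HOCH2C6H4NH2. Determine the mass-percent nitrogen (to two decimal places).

11.37%

Atom tally by fragment:
  benzene ring core → C:6 H:6
  (− 2 ring H displaced by substituents)
  + CH2OH → C:1 H:3 O:1
  + NH2 → N:1 H:2
Element totals:
  C: 7
  H: 9
  N: 1
  O: 1
Molecular formula: C7H9NO.
Molar mass = 123.155 g/mol.
Mass from N: 1 × 14.007 = 14.007 g/mol.
%N = 14.007 / 123.155 × 100 = 11.37%.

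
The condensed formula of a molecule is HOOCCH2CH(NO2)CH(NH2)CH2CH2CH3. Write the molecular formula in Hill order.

C7H14N2O4

Atom tally by fragment:
  HOOCCH2 → C:2 H:3 O:2
  CH(NO2) → C:1 H:1 N:1 O:2
  CH(NH2) → C:1 H:3 N:1
  CH2 → C:1 H:2
  CH2 → C:1 H:2
  CH3 → C:1 H:3
Element totals:
  C: 7
  H: 14
  N: 2
  O: 4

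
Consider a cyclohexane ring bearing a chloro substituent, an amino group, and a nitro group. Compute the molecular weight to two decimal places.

178.62 g/mol

Atom tally by fragment:
  cyclohexane ring core → C:6 H:12
  (− 3 ring H displaced by substituents)
  + Cl → Cl:1
  + NH2 → N:1 H:2
  + NO2 → N:1 O:2
Element totals:
  C: 6
  H: 11
  Cl: 1
  N: 2
  O: 2
Molecular formula: C6H11ClN2O2.
  M = 6(12.011) + 11(1.008) + 35.45 + 2(14.007) + 2(15.999)
    = 72.066 + 11.088 + 35.450 + 28.014 + 31.998 = 178.616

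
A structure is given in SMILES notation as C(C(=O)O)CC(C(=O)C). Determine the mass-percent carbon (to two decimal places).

55.37%

Atom tally by fragment:
  HOOCCH2 → C:2 H:3 O:2
  CH2 → C:1 H:2
  CH2COCH3 → C:3 H:5 O:1
Element totals:
  C: 6
  H: 10
  O: 3
Molecular formula: C6H10O3.
Molar mass = 130.143 g/mol.
Mass from C: 6 × 12.011 = 72.066 g/mol.
%C = 72.066 / 130.143 × 100 = 55.37%.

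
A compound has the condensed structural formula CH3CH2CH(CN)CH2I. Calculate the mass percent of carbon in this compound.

Atom tally by fragment:
  CH3 → C:1 H:3
  CH2 → C:1 H:2
  CH(CN) → C:2 H:1 N:1
  CH2I → C:1 H:2 I:1
Element totals:
  C: 5
  H: 8
  I: 1
  N: 1
Molecular formula: C5H8IN.
Molar mass = 209.030 g/mol.
Mass from C: 5 × 12.011 = 60.055 g/mol.
%C = 60.055 / 209.030 × 100 = 28.73%.

28.73%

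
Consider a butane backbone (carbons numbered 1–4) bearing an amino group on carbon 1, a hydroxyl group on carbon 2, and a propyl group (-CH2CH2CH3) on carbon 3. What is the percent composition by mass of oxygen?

Atom tally by fragment:
  H2NCH2 → C:1 H:4 N:1
  CH(OH) → C:1 H:2 O:1
  CH(CH2CH2CH3) → C:4 H:8
  CH3 → C:1 H:3
Element totals:
  C: 7
  H: 17
  N: 1
  O: 1
Molecular formula: C7H17NO.
Molar mass = 131.219 g/mol.
Mass from O: 1 × 15.999 = 15.999 g/mol.
%O = 15.999 / 131.219 × 100 = 12.19%.

12.19%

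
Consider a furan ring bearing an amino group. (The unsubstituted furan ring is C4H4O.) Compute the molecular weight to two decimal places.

Atom tally by fragment:
  furan ring core → C:4 H:4 O:1
  (− 1 ring H displaced by substituents)
  + NH2 → N:1 H:2
Element totals:
  C: 4
  H: 5
  N: 1
  O: 1
Molecular formula: C4H5NO.
  M = 4(12.011) + 5(1.008) + 14.007 + 15.999
    = 48.044 + 5.040 + 14.007 + 15.999 = 83.090

83.09 g/mol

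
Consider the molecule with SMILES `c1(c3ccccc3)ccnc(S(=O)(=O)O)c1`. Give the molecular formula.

C11H9NO3S

Atom tally by fragment:
  pyridine ring core → C:5 H:5 N:1
  (− 2 ring H displaced by substituents)
  + C6H5 → C:6 H:5
  + SO3H → S:1 O:3 H:1
Element totals:
  C: 11
  H: 9
  N: 1
  O: 3
  S: 1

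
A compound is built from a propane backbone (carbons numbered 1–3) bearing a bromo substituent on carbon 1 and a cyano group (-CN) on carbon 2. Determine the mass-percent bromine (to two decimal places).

Atom tally by fragment:
  BrCH2 → C:1 H:2 Br:1
  CH(CN) → C:2 H:1 N:1
  CH3 → C:1 H:3
Element totals:
  C: 4
  H: 6
  Br: 1
  N: 1
Molecular formula: C4H6BrN.
Molar mass = 148.003 g/mol.
Mass from Br: 1 × 79.904 = 79.904 g/mol.
%Br = 79.904 / 148.003 × 100 = 53.99%.

53.99%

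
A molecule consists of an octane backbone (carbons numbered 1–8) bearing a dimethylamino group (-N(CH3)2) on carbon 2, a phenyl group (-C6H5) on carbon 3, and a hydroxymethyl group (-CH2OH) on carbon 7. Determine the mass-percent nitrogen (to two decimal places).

5.32%

Atom tally by fragment:
  CH3 → C:1 H:3
  CH(N(CH3)2) → C:3 H:7 N:1
  CH(C6H5) → C:7 H:6
  CH2 → C:1 H:2
  CH2 → C:1 H:2
  CH2 → C:1 H:2
  CH(CH2OH) → C:2 H:4 O:1
  CH3 → C:1 H:3
Element totals:
  C: 17
  H: 29
  N: 1
  O: 1
Molecular formula: C17H29NO.
Molar mass = 263.425 g/mol.
Mass from N: 1 × 14.007 = 14.007 g/mol.
%N = 14.007 / 263.425 × 100 = 5.32%.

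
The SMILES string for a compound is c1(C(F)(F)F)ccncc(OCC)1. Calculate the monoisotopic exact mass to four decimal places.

Atom tally by fragment:
  pyridine ring core → C:5 H:5 N:1
  (− 2 ring H displaced by substituents)
  + CF3 → C:1 F:3
  + OC2H5 → C:2 H:5 O:1
Element totals:
  C: 8
  H: 8
  F: 3
  N: 1
  O: 1
Molecular formula: C8H8F3NO.
  M = 8(12.0) + 8(1.007825) + 3(18.998403) + 14.003074 + 15.994915
    = 96.000000 + 8.062600 + 56.995209 + 14.003074 + 15.994915 = 191.055798

191.0558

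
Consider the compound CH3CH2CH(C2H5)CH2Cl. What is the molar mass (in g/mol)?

Atom tally by fragment:
  CH3 → C:1 H:3
  CH2 → C:1 H:2
  CH(C2H5) → C:3 H:6
  CH2Cl → C:1 H:2 Cl:1
Element totals:
  C: 6
  H: 13
  Cl: 1
Molecular formula: C6H13Cl.
  M = 6(12.011) + 13(1.008) + 35.45
    = 72.066 + 13.104 + 35.450 = 120.620

120.62 g/mol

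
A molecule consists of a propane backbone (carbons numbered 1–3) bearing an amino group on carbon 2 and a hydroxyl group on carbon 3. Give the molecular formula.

C3H9NO

Atom tally by fragment:
  CH3 → C:1 H:3
  CH(NH2) → C:1 H:3 N:1
  CH2OH → C:1 H:3 O:1
Element totals:
  C: 3
  H: 9
  N: 1
  O: 1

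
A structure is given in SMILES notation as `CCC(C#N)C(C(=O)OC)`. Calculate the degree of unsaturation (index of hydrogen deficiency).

3

Atom tally by fragment:
  CH3 → C:1 H:3
  CH2 → C:1 H:2
  CH(CN) → C:2 H:1 N:1
  CH2COOCH3 → C:3 H:5 O:2
Element totals:
  C: 7
  H: 11
  N: 1
  O: 2
Molecular formula: C7H11NO2.
DoU = (2C + 2 + N − H − X) / 2 = (2·7 + 2 + 1 − 11 − 0) / 2 = 3.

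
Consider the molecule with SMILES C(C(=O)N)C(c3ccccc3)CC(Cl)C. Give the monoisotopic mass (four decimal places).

225.0920

Atom tally by fragment:
  H2NOCCH2 → C:2 H:4 O:1 N:1
  CH(C6H5) → C:7 H:6
  CH2 → C:1 H:2
  CH(Cl) → C:1 H:1 Cl:1
  CH3 → C:1 H:3
Element totals:
  C: 12
  H: 16
  Cl: 1
  N: 1
  O: 1
Molecular formula: C12H16ClNO.
  M = 12(12.0) + 16(1.007825) + 34.968853 + 14.003074 + 15.994915
    = 144.000000 + 16.125200 + 34.968853 + 14.003074 + 15.994915 = 225.092042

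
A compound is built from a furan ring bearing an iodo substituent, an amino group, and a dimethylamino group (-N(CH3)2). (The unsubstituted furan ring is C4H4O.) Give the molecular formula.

Atom tally by fragment:
  furan ring core → C:4 H:4 O:1
  (− 3 ring H displaced by substituents)
  + I → I:1
  + NH2 → N:1 H:2
  + N(CH3)2 → N:1 C:2 H:6
Element totals:
  C: 6
  H: 9
  I: 1
  N: 2
  O: 1

C6H9IN2O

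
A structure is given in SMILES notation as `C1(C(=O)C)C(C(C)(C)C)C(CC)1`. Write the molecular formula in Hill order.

C11H20O

Atom tally by fragment:
  cyclopropane ring core → C:3 H:6
  (− 3 ring H displaced by substituents)
  + COCH3 → C:2 H:3 O:1
  + C(CH3)3 → C:4 H:9
  + C2H5 → C:2 H:5
Element totals:
  C: 11
  H: 20
  O: 1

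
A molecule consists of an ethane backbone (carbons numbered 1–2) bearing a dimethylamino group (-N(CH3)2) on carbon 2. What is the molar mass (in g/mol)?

Atom tally by fragment:
  CH3 → C:1 H:3
  CH2N(CH3)2 → C:3 H:8 N:1
Element totals:
  C: 4
  H: 11
  N: 1
Molecular formula: C4H11N.
  M = 4(12.011) + 11(1.008) + 14.007
    = 48.044 + 11.088 + 14.007 = 73.139

73.14 g/mol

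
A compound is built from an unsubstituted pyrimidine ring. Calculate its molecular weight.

80.09 g/mol

Atom tally by fragment:
  pyrimidine ring core → C:4 H:4 N:2
Element totals:
  C: 4
  H: 4
  N: 2
Molecular formula: C4H4N2.
  M = 4(12.011) + 4(1.008) + 2(14.007)
    = 48.044 + 4.032 + 28.014 = 80.090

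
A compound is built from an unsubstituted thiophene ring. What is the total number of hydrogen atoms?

Atom tally by fragment:
  thiophene ring core → C:4 H:4 S:1
Element totals:
  C: 4
  H: 4
  S: 1

4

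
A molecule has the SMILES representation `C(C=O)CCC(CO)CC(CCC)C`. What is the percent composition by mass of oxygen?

15.97%

Atom tally by fragment:
  OHCCH2 → C:2 H:3 O:1
  CH2 → C:1 H:2
  CH2 → C:1 H:2
  CH(CH2OH) → C:2 H:4 O:1
  CH2 → C:1 H:2
  CH(CH2CH2CH3) → C:4 H:8
  CH3 → C:1 H:3
Element totals:
  C: 12
  H: 24
  O: 2
Molecular formula: C12H24O2.
Molar mass = 200.322 g/mol.
Mass from O: 2 × 15.999 = 31.998 g/mol.
%O = 31.998 / 200.322 × 100 = 15.97%.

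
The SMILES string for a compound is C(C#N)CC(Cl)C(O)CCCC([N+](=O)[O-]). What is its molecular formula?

C9H15ClN2O3

Atom tally by fragment:
  NCCH2 → C:2 H:2 N:1
  CH2 → C:1 H:2
  CH(Cl) → C:1 H:1 Cl:1
  CH(OH) → C:1 H:2 O:1
  CH2 → C:1 H:2
  CH2 → C:1 H:2
  CH2 → C:1 H:2
  CH2NO2 → C:1 H:2 N:1 O:2
Element totals:
  C: 9
  H: 15
  Cl: 1
  N: 2
  O: 3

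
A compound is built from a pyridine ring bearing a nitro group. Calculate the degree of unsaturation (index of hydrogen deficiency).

5

Atom tally by fragment:
  pyridine ring core → C:5 H:5 N:1
  (− 1 ring H displaced by substituents)
  + NO2 → N:1 O:2
Element totals:
  C: 5
  H: 4
  N: 2
  O: 2
Molecular formula: C5H4N2O2.
DoU = (2C + 2 + N − H − X) / 2 = (2·5 + 2 + 2 − 4 − 0) / 2 = 5.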